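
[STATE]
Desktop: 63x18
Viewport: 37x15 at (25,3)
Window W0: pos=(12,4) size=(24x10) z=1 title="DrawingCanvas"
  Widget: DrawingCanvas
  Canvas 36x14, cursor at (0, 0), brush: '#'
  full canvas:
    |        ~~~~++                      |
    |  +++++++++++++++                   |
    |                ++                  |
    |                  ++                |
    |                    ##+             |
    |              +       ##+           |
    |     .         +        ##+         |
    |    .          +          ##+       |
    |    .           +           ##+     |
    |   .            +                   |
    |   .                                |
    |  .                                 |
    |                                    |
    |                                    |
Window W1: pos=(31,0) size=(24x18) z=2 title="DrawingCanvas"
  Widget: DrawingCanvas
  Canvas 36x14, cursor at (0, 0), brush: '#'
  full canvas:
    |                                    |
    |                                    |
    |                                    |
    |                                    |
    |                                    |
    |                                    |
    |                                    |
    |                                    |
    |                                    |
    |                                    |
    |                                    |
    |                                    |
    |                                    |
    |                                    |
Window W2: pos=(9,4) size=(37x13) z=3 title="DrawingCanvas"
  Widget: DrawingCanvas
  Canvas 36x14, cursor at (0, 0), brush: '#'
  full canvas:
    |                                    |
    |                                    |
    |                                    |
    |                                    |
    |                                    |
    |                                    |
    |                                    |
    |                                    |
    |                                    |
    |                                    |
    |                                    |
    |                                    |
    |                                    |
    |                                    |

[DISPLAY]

      ┃+                     ┃       
━━━━━━━━━━━━━━━━━━━━┓        ┃       
                    ┃        ┃       
────────────────────┨        ┃       
                    ┃        ┃       
                    ┃        ┃       
                    ┃        ┃       
                    ┃        ┃       
                    ┃        ┃       
                    ┃        ┃       
                    ┃        ┃       
                    ┃        ┃       
                    ┃        ┃       
━━━━━━━━━━━━━━━━━━━━┛        ┃       
      ┗━━━━━━━━━━━━━━━━━━━━━━┛       


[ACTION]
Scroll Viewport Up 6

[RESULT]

      ┏━━━━━━━━━━━━━━━━━━━━━━┓       
      ┃ DrawingCanvas        ┃       
      ┠──────────────────────┨       
      ┃+                     ┃       
━━━━━━━━━━━━━━━━━━━━┓        ┃       
                    ┃        ┃       
────────────────────┨        ┃       
                    ┃        ┃       
                    ┃        ┃       
                    ┃        ┃       
                    ┃        ┃       
                    ┃        ┃       
                    ┃        ┃       
                    ┃        ┃       
                    ┃        ┃       


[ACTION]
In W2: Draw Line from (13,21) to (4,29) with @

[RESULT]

      ┏━━━━━━━━━━━━━━━━━━━━━━┓       
      ┃ DrawingCanvas        ┃       
      ┠──────────────────────┨       
      ┃+                     ┃       
━━━━━━━━━━━━━━━━━━━━┓        ┃       
                    ┃        ┃       
────────────────────┨        ┃       
                    ┃        ┃       
                    ┃        ┃       
                    ┃        ┃       
                    ┃        ┃       
              @     ┃        ┃       
             @      ┃        ┃       
            @       ┃        ┃       
           @        ┃        ┃       


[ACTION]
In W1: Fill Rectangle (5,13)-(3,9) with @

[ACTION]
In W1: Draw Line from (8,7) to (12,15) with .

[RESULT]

      ┏━━━━━━━━━━━━━━━━━━━━━━┓       
      ┃ DrawingCanvas        ┃       
      ┠──────────────────────┨       
      ┃+                     ┃       
━━━━━━━━━━━━━━━━━━━━┓        ┃       
                    ┃        ┃       
────────────────────┨        ┃       
                    ┃        ┃       
                    ┃        ┃       
                    ┃        ┃       
                    ┃        ┃       
              @     ┃        ┃       
             @      ┃        ┃       
            @       ┃        ┃       
           @        ┃.       ┃       


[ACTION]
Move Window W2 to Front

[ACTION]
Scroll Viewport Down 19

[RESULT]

      ┃+                     ┃       
━━━━━━━━━━━━━━━━━━━━┓        ┃       
                    ┃        ┃       
────────────────────┨        ┃       
                    ┃        ┃       
                    ┃        ┃       
                    ┃        ┃       
                    ┃        ┃       
              @     ┃        ┃       
             @      ┃        ┃       
            @       ┃        ┃       
           @        ┃.       ┃       
          @         ┃ .      ┃       
━━━━━━━━━━━━━━━━━━━━┛        ┃       
      ┗━━━━━━━━━━━━━━━━━━━━━━┛       


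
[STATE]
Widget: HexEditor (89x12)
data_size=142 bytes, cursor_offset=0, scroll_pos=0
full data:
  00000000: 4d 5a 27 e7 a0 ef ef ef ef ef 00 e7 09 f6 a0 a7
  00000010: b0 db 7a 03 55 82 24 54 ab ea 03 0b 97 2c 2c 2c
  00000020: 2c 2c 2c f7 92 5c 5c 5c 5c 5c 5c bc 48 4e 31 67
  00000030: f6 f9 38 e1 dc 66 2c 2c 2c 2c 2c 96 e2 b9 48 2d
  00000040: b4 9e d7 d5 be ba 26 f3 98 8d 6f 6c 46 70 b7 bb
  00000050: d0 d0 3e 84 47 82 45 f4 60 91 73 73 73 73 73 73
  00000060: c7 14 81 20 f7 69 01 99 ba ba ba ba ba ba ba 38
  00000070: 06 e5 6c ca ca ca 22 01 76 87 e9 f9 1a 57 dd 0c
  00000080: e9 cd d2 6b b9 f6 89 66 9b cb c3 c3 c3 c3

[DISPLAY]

00000000  4D 5a 27 e7 a0 ef ef ef  ef ef 00 e7 09 f6 a0 a7  |MZ'.............|           
00000010  b0 db 7a 03 55 82 24 54  ab ea 03 0b 97 2c 2c 2c  |..z.U.$T.....,,,|           
00000020  2c 2c 2c f7 92 5c 5c 5c  5c 5c 5c bc 48 4e 31 67  |,,,..\\\\\\.HN1g|           
00000030  f6 f9 38 e1 dc 66 2c 2c  2c 2c 2c 96 e2 b9 48 2d  |..8..f,,,,,...H-|           
00000040  b4 9e d7 d5 be ba 26 f3  98 8d 6f 6c 46 70 b7 bb  |......&...olFp..|           
00000050  d0 d0 3e 84 47 82 45 f4  60 91 73 73 73 73 73 73  |..>.G.E.`.ssssss|           
00000060  c7 14 81 20 f7 69 01 99  ba ba ba ba ba ba ba 38  |... .i.........8|           
00000070  06 e5 6c ca ca ca 22 01  76 87 e9 f9 1a 57 dd 0c  |..l...".v....W..|           
00000080  e9 cd d2 6b b9 f6 89 66  9b cb c3 c3 c3 c3        |...k...f......  |           
                                                                                         
                                                                                         
                                                                                         


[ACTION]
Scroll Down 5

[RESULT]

00000050  d0 d0 3e 84 47 82 45 f4  60 91 73 73 73 73 73 73  |..>.G.E.`.ssssss|           
00000060  c7 14 81 20 f7 69 01 99  ba ba ba ba ba ba ba 38  |... .i.........8|           
00000070  06 e5 6c ca ca ca 22 01  76 87 e9 f9 1a 57 dd 0c  |..l...".v....W..|           
00000080  e9 cd d2 6b b9 f6 89 66  9b cb c3 c3 c3 c3        |...k...f......  |           
                                                                                         
                                                                                         
                                                                                         
                                                                                         
                                                                                         
                                                                                         
                                                                                         
                                                                                         


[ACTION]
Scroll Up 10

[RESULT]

00000000  4D 5a 27 e7 a0 ef ef ef  ef ef 00 e7 09 f6 a0 a7  |MZ'.............|           
00000010  b0 db 7a 03 55 82 24 54  ab ea 03 0b 97 2c 2c 2c  |..z.U.$T.....,,,|           
00000020  2c 2c 2c f7 92 5c 5c 5c  5c 5c 5c bc 48 4e 31 67  |,,,..\\\\\\.HN1g|           
00000030  f6 f9 38 e1 dc 66 2c 2c  2c 2c 2c 96 e2 b9 48 2d  |..8..f,,,,,...H-|           
00000040  b4 9e d7 d5 be ba 26 f3  98 8d 6f 6c 46 70 b7 bb  |......&...olFp..|           
00000050  d0 d0 3e 84 47 82 45 f4  60 91 73 73 73 73 73 73  |..>.G.E.`.ssssss|           
00000060  c7 14 81 20 f7 69 01 99  ba ba ba ba ba ba ba 38  |... .i.........8|           
00000070  06 e5 6c ca ca ca 22 01  76 87 e9 f9 1a 57 dd 0c  |..l...".v....W..|           
00000080  e9 cd d2 6b b9 f6 89 66  9b cb c3 c3 c3 c3        |...k...f......  |           
                                                                                         
                                                                                         
                                                                                         


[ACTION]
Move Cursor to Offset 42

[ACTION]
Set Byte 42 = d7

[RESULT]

00000000  4d 5a 27 e7 a0 ef ef ef  ef ef 00 e7 09 f6 a0 a7  |MZ'.............|           
00000010  b0 db 7a 03 55 82 24 54  ab ea 03 0b 97 2c 2c 2c  |..z.U.$T.....,,,|           
00000020  2c 2c 2c f7 92 5c 5c 5c  5c 5c D7 bc 48 4e 31 67  |,,,..\\\\\..HN1g|           
00000030  f6 f9 38 e1 dc 66 2c 2c  2c 2c 2c 96 e2 b9 48 2d  |..8..f,,,,,...H-|           
00000040  b4 9e d7 d5 be ba 26 f3  98 8d 6f 6c 46 70 b7 bb  |......&...olFp..|           
00000050  d0 d0 3e 84 47 82 45 f4  60 91 73 73 73 73 73 73  |..>.G.E.`.ssssss|           
00000060  c7 14 81 20 f7 69 01 99  ba ba ba ba ba ba ba 38  |... .i.........8|           
00000070  06 e5 6c ca ca ca 22 01  76 87 e9 f9 1a 57 dd 0c  |..l...".v....W..|           
00000080  e9 cd d2 6b b9 f6 89 66  9b cb c3 c3 c3 c3        |...k...f......  |           
                                                                                         
                                                                                         
                                                                                         


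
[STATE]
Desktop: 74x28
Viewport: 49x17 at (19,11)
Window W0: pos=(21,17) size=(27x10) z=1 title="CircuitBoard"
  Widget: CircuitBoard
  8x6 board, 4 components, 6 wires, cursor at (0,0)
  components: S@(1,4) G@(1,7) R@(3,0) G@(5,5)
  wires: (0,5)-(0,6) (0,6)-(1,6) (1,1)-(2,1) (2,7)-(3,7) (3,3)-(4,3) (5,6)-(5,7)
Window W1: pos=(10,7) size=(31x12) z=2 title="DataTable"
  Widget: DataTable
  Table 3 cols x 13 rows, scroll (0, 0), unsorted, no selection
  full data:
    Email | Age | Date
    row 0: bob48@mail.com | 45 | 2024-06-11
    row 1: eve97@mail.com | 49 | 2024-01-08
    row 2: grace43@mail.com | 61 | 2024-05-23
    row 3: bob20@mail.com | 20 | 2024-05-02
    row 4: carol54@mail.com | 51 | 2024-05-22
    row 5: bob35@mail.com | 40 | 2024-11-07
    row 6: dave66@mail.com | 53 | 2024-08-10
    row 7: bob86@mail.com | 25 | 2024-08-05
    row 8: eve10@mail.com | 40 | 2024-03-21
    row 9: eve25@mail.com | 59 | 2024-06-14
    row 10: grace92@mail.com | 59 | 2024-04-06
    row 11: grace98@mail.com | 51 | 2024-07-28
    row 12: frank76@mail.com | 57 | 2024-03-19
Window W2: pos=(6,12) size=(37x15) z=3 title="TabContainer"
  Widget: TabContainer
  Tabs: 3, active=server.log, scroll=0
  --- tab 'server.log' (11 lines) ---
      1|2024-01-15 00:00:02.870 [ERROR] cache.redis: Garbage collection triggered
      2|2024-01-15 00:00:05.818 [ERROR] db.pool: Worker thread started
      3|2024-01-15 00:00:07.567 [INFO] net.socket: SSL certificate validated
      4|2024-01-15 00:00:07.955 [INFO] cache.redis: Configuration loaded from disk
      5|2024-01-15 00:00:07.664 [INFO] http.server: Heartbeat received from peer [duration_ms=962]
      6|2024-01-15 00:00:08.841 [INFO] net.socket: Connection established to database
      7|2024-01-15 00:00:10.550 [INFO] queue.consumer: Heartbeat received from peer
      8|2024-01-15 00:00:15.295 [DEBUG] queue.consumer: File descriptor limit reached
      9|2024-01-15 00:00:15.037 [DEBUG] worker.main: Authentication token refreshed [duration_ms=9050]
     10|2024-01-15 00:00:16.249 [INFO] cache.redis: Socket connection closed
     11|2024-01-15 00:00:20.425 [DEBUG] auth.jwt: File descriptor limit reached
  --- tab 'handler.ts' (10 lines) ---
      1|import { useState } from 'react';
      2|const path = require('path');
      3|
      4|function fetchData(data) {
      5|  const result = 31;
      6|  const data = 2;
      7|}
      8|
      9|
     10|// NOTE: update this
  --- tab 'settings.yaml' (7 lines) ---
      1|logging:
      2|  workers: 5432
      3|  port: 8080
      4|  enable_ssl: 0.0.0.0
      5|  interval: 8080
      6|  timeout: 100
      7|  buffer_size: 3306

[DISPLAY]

────────┼───┼────────┃                           
━━━━━━━━━━━━━━━━━━━━━━━┓                         
r                      ┃                         
───────────────────────┨                         
│ handler.ts │ settings┃                         
───────────────────────┃                         
0:00:02.870 [ERROR] cac┃━━━━┓                    
0:00:05.818 [ERROR] db.┃    ┃                    
0:00:07.567 [INFO] net.┃────┨                    
0:00:07.955 [INFO] cach┃    ┃                    
0:00:07.664 [INFO] http┃   ·┃                    
0:00:08.841 [INFO] net.┃    ┃                    
0:00:10.550 [INFO] queu┃    ┃                    
0:00:15.295 [DEBUG] que┃    ┃                    
0:00:15.037 [DEBUG] wor┃    ┃                    
━━━━━━━━━━━━━━━━━━━━━━━┛━━━━┛                    
                                                 


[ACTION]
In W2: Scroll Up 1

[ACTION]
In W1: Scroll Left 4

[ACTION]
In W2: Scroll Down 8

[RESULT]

────────┼───┼────────┃                           
━━━━━━━━━━━━━━━━━━━━━━━┓                         
r                      ┃                         
───────────────────────┨                         
│ handler.ts │ settings┃                         
───────────────────────┃                         
0:00:15.037 [DEBUG] wor┃━━━━┓                    
0:00:16.249 [INFO] cach┃    ┃                    
0:00:20.425 [DEBUG] aut┃────┨                    
                       ┃    ┃                    
                       ┃   ·┃                    
                       ┃    ┃                    
                       ┃    ┃                    
                       ┃    ┃                    
                       ┃    ┃                    
━━━━━━━━━━━━━━━━━━━━━━━┛━━━━┛                    
                                                 


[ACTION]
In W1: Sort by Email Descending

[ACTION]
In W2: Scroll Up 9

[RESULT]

────────┼───┼────────┃                           
━━━━━━━━━━━━━━━━━━━━━━━┓                         
r                      ┃                         
───────────────────────┨                         
│ handler.ts │ settings┃                         
───────────────────────┃                         
0:00:02.870 [ERROR] cac┃━━━━┓                    
0:00:05.818 [ERROR] db.┃    ┃                    
0:00:07.567 [INFO] net.┃────┨                    
0:00:07.955 [INFO] cach┃    ┃                    
0:00:07.664 [INFO] http┃   ·┃                    
0:00:08.841 [INFO] net.┃    ┃                    
0:00:10.550 [INFO] queu┃    ┃                    
0:00:15.295 [DEBUG] que┃    ┃                    
0:00:15.037 [DEBUG] wor┃    ┃                    
━━━━━━━━━━━━━━━━━━━━━━━┛━━━━┛                    
                                                 


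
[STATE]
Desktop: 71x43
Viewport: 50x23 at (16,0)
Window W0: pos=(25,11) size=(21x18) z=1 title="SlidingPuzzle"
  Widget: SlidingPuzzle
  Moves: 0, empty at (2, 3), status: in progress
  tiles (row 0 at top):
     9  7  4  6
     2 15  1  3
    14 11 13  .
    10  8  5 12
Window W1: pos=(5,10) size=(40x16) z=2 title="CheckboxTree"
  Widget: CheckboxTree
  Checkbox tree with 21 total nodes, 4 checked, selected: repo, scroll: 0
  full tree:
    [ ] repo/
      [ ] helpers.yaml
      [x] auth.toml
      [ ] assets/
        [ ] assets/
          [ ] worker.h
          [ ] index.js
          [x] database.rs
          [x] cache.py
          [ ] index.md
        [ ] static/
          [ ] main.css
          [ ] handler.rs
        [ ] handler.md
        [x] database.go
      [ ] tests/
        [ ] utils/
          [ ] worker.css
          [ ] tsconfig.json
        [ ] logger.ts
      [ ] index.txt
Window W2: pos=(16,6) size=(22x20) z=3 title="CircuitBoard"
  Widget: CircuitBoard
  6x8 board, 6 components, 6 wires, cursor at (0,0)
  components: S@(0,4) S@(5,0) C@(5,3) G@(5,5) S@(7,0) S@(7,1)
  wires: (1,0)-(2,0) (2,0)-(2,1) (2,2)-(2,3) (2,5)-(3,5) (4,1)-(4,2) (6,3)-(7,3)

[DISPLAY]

                                                  
                                                  
                                                  
                                                  
                                                  
                                                  
┏━━━━━━━━━━━━━━━━━━━━┓                            
┃ CircuitBoard       ┃                            
┠────────────────────┨                            
┃   0 1 2 3 4 5      ┃                            
┃0  [.]              ┃━━━━━━┓                     
┃                    ┃      ┃┓                    
┃1   ·               ┃──────┨┃                    
┃    │               ┃      ┃┨                    
┃2   · ─ ·   · ─ ·   ┃      ┃┃                    
┃                    ┃      ┃┃                    
┃3                   ┃      ┃┃                    
┃                    ┃      ┃┃                    
┃4       · ─ ·       ┃      ┃┃                    
┃                    ┃      ┃┃                    
┃5   S           C   ┃      ┃┃                    
┃                    ┃      ┃┃                    
┃6               ·   ┃      ┃┃                    


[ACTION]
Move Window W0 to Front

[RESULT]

                                                  
                                                  
                                                  
                                                  
                                                  
                                                  
┏━━━━━━━━━━━━━━━━━━━━┓                            
┃ CircuitBoard       ┃                            
┠────────────────────┨                            
┃   0 1 2 3 4 5      ┃                            
┃0  [.]              ┃━━━━━━┓                     
┃        ┏━━━━━━━━━━━━━━━━━━━┓                    
┃1   ·   ┃ SlidingPuzzle     ┃                    
┃    │   ┠───────────────────┨                    
┃2   · ─ ┃┌────┬────┬────┬───┃                    
┃        ┃│  9 │  7 │  4 │  6┃                    
┃3       ┃├────┼────┼────┼───┃                    
┃        ┃│  2 │ 15 │  1 │  3┃                    
┃4       ┃├────┼────┼────┼───┃                    
┃        ┃│ 14 │ 11 │ 13 │   ┃                    
┃5   S   ┃├────┼────┼────┼───┃                    
┃        ┃│ 10 │  8 │  5 │ 12┃                    
┃6       ┃└────┴────┴────┴───┃                    


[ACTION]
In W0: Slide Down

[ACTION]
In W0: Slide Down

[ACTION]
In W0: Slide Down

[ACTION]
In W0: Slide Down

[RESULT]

                                                  
                                                  
                                                  
                                                  
                                                  
                                                  
┏━━━━━━━━━━━━━━━━━━━━┓                            
┃ CircuitBoard       ┃                            
┠────────────────────┨                            
┃   0 1 2 3 4 5      ┃                            
┃0  [.]              ┃━━━━━━┓                     
┃        ┏━━━━━━━━━━━━━━━━━━━┓                    
┃1   ·   ┃ SlidingPuzzle     ┃                    
┃    │   ┠───────────────────┨                    
┃2   · ─ ┃┌────┬────┬────┬───┃                    
┃        ┃│  9 │  7 │  4 │   ┃                    
┃3       ┃├────┼────┼────┼───┃                    
┃        ┃│  2 │ 15 │  1 │  6┃                    
┃4       ┃├────┼────┼────┼───┃                    
┃        ┃│ 14 │ 11 │ 13 │  3┃                    
┃5   S   ┃├────┼────┼────┼───┃                    
┃        ┃│ 10 │  8 │  5 │ 12┃                    
┃6       ┃└────┴────┴────┴───┃                    


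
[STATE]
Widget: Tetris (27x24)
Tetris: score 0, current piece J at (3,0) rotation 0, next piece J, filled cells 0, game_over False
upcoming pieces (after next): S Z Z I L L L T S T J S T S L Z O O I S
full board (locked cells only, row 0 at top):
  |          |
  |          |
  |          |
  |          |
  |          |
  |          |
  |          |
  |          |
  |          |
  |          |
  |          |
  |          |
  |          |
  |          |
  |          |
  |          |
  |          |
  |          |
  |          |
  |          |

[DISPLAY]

   █      │Next:           
   ███    │█               
          │███             
          │                
          │                
          │                
          │Score:          
          │0               
          │                
          │                
          │                
          │                
          │                
          │                
          │                
          │                
          │                
          │                
          │                
          │                
          │                
          │                
          │                
          │                


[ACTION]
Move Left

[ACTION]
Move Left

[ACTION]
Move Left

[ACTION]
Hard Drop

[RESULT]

   █      │Next:           
   ███    │ ░░             
          │░░              
          │                
          │                
          │                
          │Score:          
          │0               
          │                
          │                
          │                
          │                
          │                
          │                
          │                
          │                
          │                
          │                
█         │                
███       │                
          │                
          │                
          │                
          │                


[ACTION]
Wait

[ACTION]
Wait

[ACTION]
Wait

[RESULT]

          │Next:           
          │ ░░             
          │░░              
   █      │                
   ███    │                
          │                
          │Score:          
          │0               
          │                
          │                
          │                
          │                
          │                
          │                
          │                
          │                
          │                
          │                
█         │                
███       │                
          │                
          │                
          │                
          │                


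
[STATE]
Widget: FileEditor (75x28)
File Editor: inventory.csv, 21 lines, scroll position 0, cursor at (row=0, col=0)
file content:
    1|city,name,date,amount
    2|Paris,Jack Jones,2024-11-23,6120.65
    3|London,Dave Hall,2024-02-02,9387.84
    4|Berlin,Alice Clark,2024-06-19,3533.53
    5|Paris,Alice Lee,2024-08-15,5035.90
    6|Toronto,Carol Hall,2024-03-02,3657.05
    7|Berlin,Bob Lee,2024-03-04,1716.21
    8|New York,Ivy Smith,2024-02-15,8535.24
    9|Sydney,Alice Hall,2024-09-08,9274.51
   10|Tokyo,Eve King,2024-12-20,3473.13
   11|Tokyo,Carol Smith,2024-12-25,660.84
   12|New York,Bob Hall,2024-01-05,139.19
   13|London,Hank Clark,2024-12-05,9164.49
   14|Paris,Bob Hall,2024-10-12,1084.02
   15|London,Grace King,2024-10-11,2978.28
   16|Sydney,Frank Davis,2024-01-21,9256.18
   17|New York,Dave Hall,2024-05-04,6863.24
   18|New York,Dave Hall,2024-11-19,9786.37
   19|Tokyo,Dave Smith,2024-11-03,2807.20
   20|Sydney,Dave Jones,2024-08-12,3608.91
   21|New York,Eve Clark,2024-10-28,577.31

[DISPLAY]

█ity,name,date,amount                                                     ▲
Paris,Jack Jones,2024-11-23,6120.65                                       █
London,Dave Hall,2024-02-02,9387.84                                       ░
Berlin,Alice Clark,2024-06-19,3533.53                                     ░
Paris,Alice Lee,2024-08-15,5035.90                                        ░
Toronto,Carol Hall,2024-03-02,3657.05                                     ░
Berlin,Bob Lee,2024-03-04,1716.21                                         ░
New York,Ivy Smith,2024-02-15,8535.24                                     ░
Sydney,Alice Hall,2024-09-08,9274.51                                      ░
Tokyo,Eve King,2024-12-20,3473.13                                         ░
Tokyo,Carol Smith,2024-12-25,660.84                                       ░
New York,Bob Hall,2024-01-05,139.19                                       ░
London,Hank Clark,2024-12-05,9164.49                                      ░
Paris,Bob Hall,2024-10-12,1084.02                                         ░
London,Grace King,2024-10-11,2978.28                                      ░
Sydney,Frank Davis,2024-01-21,9256.18                                     ░
New York,Dave Hall,2024-05-04,6863.24                                     ░
New York,Dave Hall,2024-11-19,9786.37                                     ░
Tokyo,Dave Smith,2024-11-03,2807.20                                       ░
Sydney,Dave Jones,2024-08-12,3608.91                                      ░
New York,Eve Clark,2024-10-28,577.31                                      ░
                                                                          ░
                                                                          ░
                                                                          ░
                                                                          ░
                                                                          ░
                                                                          ░
                                                                          ▼


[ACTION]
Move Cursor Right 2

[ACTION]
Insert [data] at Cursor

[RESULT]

cidata█y,name,date,amount                                                 ▲
Paris,Jack Jones,2024-11-23,6120.65                                       █
London,Dave Hall,2024-02-02,9387.84                                       ░
Berlin,Alice Clark,2024-06-19,3533.53                                     ░
Paris,Alice Lee,2024-08-15,5035.90                                        ░
Toronto,Carol Hall,2024-03-02,3657.05                                     ░
Berlin,Bob Lee,2024-03-04,1716.21                                         ░
New York,Ivy Smith,2024-02-15,8535.24                                     ░
Sydney,Alice Hall,2024-09-08,9274.51                                      ░
Tokyo,Eve King,2024-12-20,3473.13                                         ░
Tokyo,Carol Smith,2024-12-25,660.84                                       ░
New York,Bob Hall,2024-01-05,139.19                                       ░
London,Hank Clark,2024-12-05,9164.49                                      ░
Paris,Bob Hall,2024-10-12,1084.02                                         ░
London,Grace King,2024-10-11,2978.28                                      ░
Sydney,Frank Davis,2024-01-21,9256.18                                     ░
New York,Dave Hall,2024-05-04,6863.24                                     ░
New York,Dave Hall,2024-11-19,9786.37                                     ░
Tokyo,Dave Smith,2024-11-03,2807.20                                       ░
Sydney,Dave Jones,2024-08-12,3608.91                                      ░
New York,Eve Clark,2024-10-28,577.31                                      ░
                                                                          ░
                                                                          ░
                                                                          ░
                                                                          ░
                                                                          ░
                                                                          ░
                                                                          ▼


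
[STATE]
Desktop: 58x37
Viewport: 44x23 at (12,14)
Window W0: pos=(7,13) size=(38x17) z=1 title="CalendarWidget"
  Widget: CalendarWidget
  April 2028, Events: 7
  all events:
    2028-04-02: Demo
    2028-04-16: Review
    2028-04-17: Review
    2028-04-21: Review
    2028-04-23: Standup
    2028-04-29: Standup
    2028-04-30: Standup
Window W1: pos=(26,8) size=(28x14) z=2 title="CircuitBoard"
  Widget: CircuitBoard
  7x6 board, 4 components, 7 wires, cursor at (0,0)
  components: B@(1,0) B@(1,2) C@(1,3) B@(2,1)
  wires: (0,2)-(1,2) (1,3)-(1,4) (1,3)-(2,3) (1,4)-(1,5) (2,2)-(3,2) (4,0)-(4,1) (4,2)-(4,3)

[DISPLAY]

endarWidget   ┃1   B       B   C ─ · ─ · ┃  
──────────────┃                │         ┃  
         April┃2       B   ·   ·         ┃  
u We Th Fr Sa ┃            │             ┃  
            1 ┃3           ·             ┃  
4  5  6  7  8 ┃                          ┃  
1 12 13 14 15 ┃4   · ─ ·   · ─ ·         ┃  
18 19 20 21* 2┗━━━━━━━━━━━━━━━━━━━━━━━━━━┛  
5 26 27 28 29* 30*              ┃           
                                ┃           
                                ┃           
                                ┃           
                                ┃           
                                ┃           
                                ┃           
━━━━━━━━━━━━━━━━━━━━━━━━━━━━━━━━┛           
                                            
                                            
                                            
                                            
                                            
                                            
                                            


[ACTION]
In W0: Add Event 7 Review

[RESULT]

endarWidget   ┃1   B       B   C ─ · ─ · ┃  
──────────────┃                │         ┃  
         April┃2       B   ·   ·         ┃  
u We Th Fr Sa ┃            │             ┃  
            1 ┃3           ·             ┃  
4  5  6  7*  8┃                          ┃  
1 12 13 14 15 ┃4   · ─ ·   · ─ ·         ┃  
18 19 20 21* 2┗━━━━━━━━━━━━━━━━━━━━━━━━━━┛  
5 26 27 28 29* 30*              ┃           
                                ┃           
                                ┃           
                                ┃           
                                ┃           
                                ┃           
                                ┃           
━━━━━━━━━━━━━━━━━━━━━━━━━━━━━━━━┛           
                                            
                                            
                                            
                                            
                                            
                                            
                                            


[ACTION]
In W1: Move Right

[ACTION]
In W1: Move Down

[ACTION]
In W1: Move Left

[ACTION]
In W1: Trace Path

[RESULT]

endarWidget   ┃1  [B]      B   C ─ · ─ · ┃  
──────────────┃                │         ┃  
         April┃2       B   ·   ·         ┃  
u We Th Fr Sa ┃            │             ┃  
            1 ┃3           ·             ┃  
4  5  6  7*  8┃                          ┃  
1 12 13 14 15 ┃4   · ─ ·   · ─ ·         ┃  
18 19 20 21* 2┗━━━━━━━━━━━━━━━━━━━━━━━━━━┛  
5 26 27 28 29* 30*              ┃           
                                ┃           
                                ┃           
                                ┃           
                                ┃           
                                ┃           
                                ┃           
━━━━━━━━━━━━━━━━━━━━━━━━━━━━━━━━┛           
                                            
                                            
                                            
                                            
                                            
                                            
                                            


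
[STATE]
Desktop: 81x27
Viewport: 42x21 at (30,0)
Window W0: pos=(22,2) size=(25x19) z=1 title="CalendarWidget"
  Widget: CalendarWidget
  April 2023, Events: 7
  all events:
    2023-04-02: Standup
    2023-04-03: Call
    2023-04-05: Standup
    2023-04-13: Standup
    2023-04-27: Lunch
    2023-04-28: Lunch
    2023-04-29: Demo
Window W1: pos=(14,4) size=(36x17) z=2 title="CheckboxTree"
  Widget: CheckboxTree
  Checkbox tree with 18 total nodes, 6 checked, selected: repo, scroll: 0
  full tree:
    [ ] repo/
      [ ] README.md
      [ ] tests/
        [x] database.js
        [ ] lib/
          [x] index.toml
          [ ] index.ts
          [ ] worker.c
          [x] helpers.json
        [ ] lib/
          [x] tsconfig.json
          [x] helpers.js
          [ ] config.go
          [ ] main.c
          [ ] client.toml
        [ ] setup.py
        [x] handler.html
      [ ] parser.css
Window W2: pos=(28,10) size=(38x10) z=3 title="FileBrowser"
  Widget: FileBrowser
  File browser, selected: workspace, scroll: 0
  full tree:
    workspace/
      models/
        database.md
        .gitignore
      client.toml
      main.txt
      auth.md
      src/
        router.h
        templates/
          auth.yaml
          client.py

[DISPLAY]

                                          
                                          
━━━━━━━━━━━━━━━━┓                         
arWidget        ┃                         
━━━━━━━━━━━━━━━━━━━┓                      
                   ┃                      
───────────────────┨                      
                   ┃                      
d                  ┃                      
                   ┃                      
━━━━━━━━━━━━━━━━━━━━━━━━━━━━━━━━━━━┓      
FileBrowser                        ┃      
───────────────────────────────────┨      
 [-] workspace/                    ┃      
   [+] models/                     ┃      
   client.toml                     ┃      
   main.txt                        ┃      
   auth.md                         ┃      
   [+] src/                        ┃      
━━━━━━━━━━━━━━━━━━━━━━━━━━━━━━━━━━━┛      
━━━━━━━━━━━━━━━━━━━┛                      


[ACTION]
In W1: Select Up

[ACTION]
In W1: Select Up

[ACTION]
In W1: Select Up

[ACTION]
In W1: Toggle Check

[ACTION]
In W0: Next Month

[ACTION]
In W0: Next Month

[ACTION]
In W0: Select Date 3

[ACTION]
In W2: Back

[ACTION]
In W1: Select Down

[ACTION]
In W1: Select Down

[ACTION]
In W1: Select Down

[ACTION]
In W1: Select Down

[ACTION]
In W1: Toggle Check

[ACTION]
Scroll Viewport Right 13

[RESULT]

                                          
                                          
━━━━━━━┓                                  
       ┃                                  
━━━━━━━━━━┓                               
          ┃                               
──────────┨                               
          ┃                               
          ┃                               
          ┃                               
━━━━━━━━━━━━━━━━━━━━━━━━━━┓               
er                        ┃               
──────────────────────────┨               
space/                    ┃               
dels/                     ┃               
.toml                     ┃               
xt                        ┃               
d                         ┃               
c/                        ┃               
━━━━━━━━━━━━━━━━━━━━━━━━━━┛               
━━━━━━━━━━┛                               
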